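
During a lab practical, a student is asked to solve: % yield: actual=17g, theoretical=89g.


% yield = actual/theoretical × 100
= 17/89 × 100
= 19.1%

19.1%


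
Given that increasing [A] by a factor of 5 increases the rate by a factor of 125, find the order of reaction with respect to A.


rate ∝ [A]^n
5^n = 125 → n = 3
Order in A: 3

3


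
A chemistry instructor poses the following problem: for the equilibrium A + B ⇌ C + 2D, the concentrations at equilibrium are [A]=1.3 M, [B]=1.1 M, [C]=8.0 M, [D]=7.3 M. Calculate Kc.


Kc = [C][D]^2/([A][B])
= (8.0^1 × 7.3^2)/(1.3^1 × 1.1^1)
= 426.32/1.43
= 298.1

298.1


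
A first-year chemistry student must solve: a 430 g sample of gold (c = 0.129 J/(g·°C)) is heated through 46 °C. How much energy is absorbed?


q = mcΔT = 430 × 0.129 × 46
= 2551.62 J

2551.62 J


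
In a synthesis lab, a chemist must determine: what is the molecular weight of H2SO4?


M(H2SO4) = 2×1.008 + 1×32.07 + 4×16.0
= 2.02 + 32.07 + 64.0
= 98.09 g/mol

98.09 g/mol


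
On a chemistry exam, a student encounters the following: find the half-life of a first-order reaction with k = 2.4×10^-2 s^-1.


t½ = ln2/k = 0.693147/(2.4×10^-2 s^-1)
= 28.88 s

28.88 s


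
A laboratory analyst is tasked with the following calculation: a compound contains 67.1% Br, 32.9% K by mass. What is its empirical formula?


Assume 100 g sample. Moles of each element:
  Br: 67.1/79.9 = 0.84 mol
  K: 32.9/39.1 = 0.841 mol
Divide by smallest (0.84):
  Br: 0.84/0.84 = 1.0
  K: 0.841/0.84 = 1.0
Empirical formula: KBr

KBr


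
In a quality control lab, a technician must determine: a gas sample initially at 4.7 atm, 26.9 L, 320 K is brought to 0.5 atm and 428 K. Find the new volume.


P1V1/T1 = P2V2/T2
V2 = P1V1T2/(T1P2)
= 4.7×26.9×428/(320×0.5)
= 338.2 L

338.2 L


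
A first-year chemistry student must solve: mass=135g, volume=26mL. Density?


ρ = mass/volume
= 135/26
= 5.192 g/mL

5.192 g/mL


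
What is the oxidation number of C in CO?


x + (-2) = 0, so x = +2
Oxidation number: +2

+2


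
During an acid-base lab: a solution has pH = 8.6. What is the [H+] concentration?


[H+] = 10^(-pH) = 10^(-8.6)
= 2.51×10^-9 M

2.51×10^-9 M


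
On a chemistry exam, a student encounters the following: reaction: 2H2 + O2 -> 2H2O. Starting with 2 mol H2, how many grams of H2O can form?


Mole ratio H2O:H2 = 2:2
n(H2O) = 2 × 2/2 = 2.000 mol
mass = 2.000 × 18.02 = 36.04 g

36.04 g


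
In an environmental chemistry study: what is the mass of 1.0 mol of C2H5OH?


M(C2H5OH) = 46.07 g/mol
mass = n × M = 1.0 × 46.07 = 46.07 g

46.07 g


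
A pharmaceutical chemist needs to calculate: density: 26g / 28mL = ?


ρ = mass/volume
= 26/28
= 0.929 g/mL

0.929 g/mL


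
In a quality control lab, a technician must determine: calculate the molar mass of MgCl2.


M(MgCl2) = 1×24.31 + 2×35.45
= 24.31 + 70.9
= 95.21 g/mol

95.21 g/mol


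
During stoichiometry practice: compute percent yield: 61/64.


% yield = actual/theoretical × 100
= 61/64 × 100
= 95.31%

95.31%


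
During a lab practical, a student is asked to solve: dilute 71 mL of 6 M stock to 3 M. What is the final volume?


C1V1 = C2V2
6 × 71 = 3 × V2
V2 = 426/3 = 142.0 mL

142.0 mL


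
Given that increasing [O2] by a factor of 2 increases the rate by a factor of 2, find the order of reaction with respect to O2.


rate ∝ [O2]^n
2^n = 2 → n = 1
Order in O2: 1

1


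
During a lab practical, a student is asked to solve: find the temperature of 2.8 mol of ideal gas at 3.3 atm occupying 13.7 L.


PV = nRT  (R = 0.08206 L·atm/(mol·K))
T = PV/(nR) = 3.3×13.7/(2.8×0.08206)
= 45.21/0.229768
= 196.76 K

196.76 K


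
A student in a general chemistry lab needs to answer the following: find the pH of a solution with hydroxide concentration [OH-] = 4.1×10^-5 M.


pOH = -log10([OH-]) = -log10(4.1×10^-5)
= 5 - log10(4.1) = 4.39
pH = 14 - pOH = 14 - 4.39 = 9.61

9.61


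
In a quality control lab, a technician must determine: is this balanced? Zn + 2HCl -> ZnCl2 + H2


Equation: Zn + 2HCl -> ZnCl2 + H2
Check atoms: Cl: 2=2, H: 2=2, Zn: 1=1
Balanced

Yes, balanced


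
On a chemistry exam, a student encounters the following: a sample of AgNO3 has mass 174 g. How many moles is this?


M(AgNO3) = 169.88 g/mol
n = mass/M = 174/169.88 = 1.0243 mol

1.0243 mol


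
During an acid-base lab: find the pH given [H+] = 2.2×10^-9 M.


pH = -log10([H+]) = -log10(2.2×10^-9)
= 9 - log10(2.2)
= 9 - 0.34
= 8.66

8.66


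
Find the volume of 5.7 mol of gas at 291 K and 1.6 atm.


PV = nRT  (R = 0.08206 L·atm/(mol·K))
V = nRT/P = 5.7×0.08206×291/1.6
= 85.071 L

85.071 L


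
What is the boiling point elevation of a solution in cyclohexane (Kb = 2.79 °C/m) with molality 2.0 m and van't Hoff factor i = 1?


ΔTb = Kb × m × i
= 2.79 × 2.0 × 1
= 5.58 °C

5.58 °C


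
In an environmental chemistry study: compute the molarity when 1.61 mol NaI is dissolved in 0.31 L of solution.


M = n/V = 1.61/0.31 = 5.194 mol/L

5.194 M


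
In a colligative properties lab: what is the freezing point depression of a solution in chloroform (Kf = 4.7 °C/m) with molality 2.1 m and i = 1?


ΔTf = Kf × m × i
= 4.7 × 2.1 × 1
= 9.87 °C

9.87 °C


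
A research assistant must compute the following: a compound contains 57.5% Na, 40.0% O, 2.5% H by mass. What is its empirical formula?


Assume 100 g sample. Moles of each element:
  Na: 57.5/22.99 = 2.501 mol
  O: 40.0/16.0 = 2.5 mol
  H: 2.5/1.008 = 2.48 mol
Divide by smallest (2.48):
  Na: 2.501/2.48 = 1.01
  O: 2.5/2.48 = 1.01
  H: 2.48/2.48 = 1.0
Empirical formula: NaOH

NaOH


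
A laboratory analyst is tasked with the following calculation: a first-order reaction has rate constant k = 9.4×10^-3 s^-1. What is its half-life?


t½ = ln2/k = 0.693147/(9.4×10^-3 s^-1)
= 73.74 s

73.74 s


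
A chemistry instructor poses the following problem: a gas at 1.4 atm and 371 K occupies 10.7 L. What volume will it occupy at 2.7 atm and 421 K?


P1V1/T1 = P2V2/T2
V2 = P1V1T2/(T1P2)
= 1.4×10.7×421/(371×2.7)
= 6.296 L

6.296 L


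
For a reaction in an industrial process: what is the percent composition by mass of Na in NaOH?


M(NaOH) = 1×22.99 + 1×16.0 + 1×1.008 = 39.998 g/mol
Mass of Na = 1 × 22.99 = 22.99 g/mol
% Na = 22.99/39.998 × 100 = 57.48%

57.48%


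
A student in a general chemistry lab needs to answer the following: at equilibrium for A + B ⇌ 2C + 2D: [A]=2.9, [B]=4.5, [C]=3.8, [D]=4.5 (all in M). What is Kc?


Kc = [C]^2[D]^2/([A][B])
= (3.8^2 × 4.5^2)/(2.9^1 × 4.5^1)
= 292.41/13.05
= 22.41

22.41


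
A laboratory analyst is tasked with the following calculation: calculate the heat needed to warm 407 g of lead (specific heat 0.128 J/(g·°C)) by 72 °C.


q = mcΔT = 407 × 0.128 × 72
= 3750.91 J

3750.91 J


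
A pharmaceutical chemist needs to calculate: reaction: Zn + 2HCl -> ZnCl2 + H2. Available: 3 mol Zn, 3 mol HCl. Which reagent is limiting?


Mole ratio available / coefficient:
  Zn: 3/1 = 3.000
  HCl: 3/2 = 1.500
Smaller ratio is limiting.

HCl


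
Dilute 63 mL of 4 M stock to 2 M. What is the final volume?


C1V1 = C2V2
4 × 63 = 2 × V2
V2 = 252/2 = 126.0 mL

126.0 mL


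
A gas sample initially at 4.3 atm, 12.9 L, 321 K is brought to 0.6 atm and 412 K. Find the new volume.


P1V1/T1 = P2V2/T2
V2 = P1V1T2/(T1P2)
= 4.3×12.9×412/(321×0.6)
= 118.659 L

118.659 L


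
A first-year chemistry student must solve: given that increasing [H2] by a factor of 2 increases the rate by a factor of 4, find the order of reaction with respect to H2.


rate ∝ [H2]^n
2^n = 4 → n = 2
Order in H2: 2

2


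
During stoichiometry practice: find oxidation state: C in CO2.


x + 2(-2) = 0, so x = +4
Oxidation number: +4

+4


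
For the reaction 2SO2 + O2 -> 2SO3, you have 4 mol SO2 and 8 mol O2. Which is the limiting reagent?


Mole ratio available / coefficient:
  SO2: 4/2 = 2.000
  O2: 8/1 = 8.000
Smaller ratio is limiting.

SO2


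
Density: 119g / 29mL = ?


ρ = mass/volume
= 119/29
= 4.103 g/mL

4.103 g/mL


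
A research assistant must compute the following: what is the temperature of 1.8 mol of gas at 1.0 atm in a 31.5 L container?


PV = nRT  (R = 0.08206 L·atm/(mol·K))
T = PV/(nR) = 1.0×31.5/(1.8×0.08206)
= 31.50/0.147708
= 213.26 K

213.26 K


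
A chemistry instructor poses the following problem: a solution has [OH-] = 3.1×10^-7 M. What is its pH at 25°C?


pOH = -log10([OH-]) = -log10(3.1×10^-7)
= 7 - log10(3.1) = 6.51
pH = 14 - pOH = 14 - 6.51 = 7.49

7.49


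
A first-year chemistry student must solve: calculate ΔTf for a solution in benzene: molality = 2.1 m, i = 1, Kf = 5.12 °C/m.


ΔTf = Kf × m × i
= 5.12 × 2.1 × 1
= 10.752 °C

10.752 °C


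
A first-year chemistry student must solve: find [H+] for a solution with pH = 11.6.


[H+] = 10^(-pH) = 10^(-11.6)
= 2.51×10^-12 M

2.51×10^-12 M


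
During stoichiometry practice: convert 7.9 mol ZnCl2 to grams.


M(ZnCl2) = 136.28 g/mol
mass = n × M = 7.9 × 136.28 = 1076.61 g

1076.61 g


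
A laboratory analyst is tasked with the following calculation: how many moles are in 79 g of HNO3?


M(HNO3) = 63.02 g/mol
n = mass/M = 79/63.02 = 1.2536 mol

1.2536 mol


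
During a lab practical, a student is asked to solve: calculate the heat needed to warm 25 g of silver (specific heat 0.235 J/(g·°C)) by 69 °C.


q = mcΔT = 25 × 0.235 × 69
= 405.38 J

405.38 J


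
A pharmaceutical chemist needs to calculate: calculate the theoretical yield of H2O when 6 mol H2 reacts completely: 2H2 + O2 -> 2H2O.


Mole ratio H2O:H2 = 2:2
n(H2O) = 6 × 2/2 = 6.000 mol
mass = 6.000 × 18.02 = 108.12 g

108.12 g


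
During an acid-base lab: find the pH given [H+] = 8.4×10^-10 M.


pH = -log10([H+]) = -log10(8.4×10^-10)
= 10 - log10(8.4)
= 10 - 0.92
= 9.08

9.08


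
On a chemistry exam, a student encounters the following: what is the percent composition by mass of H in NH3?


M(NH3) = 1×14.01 + 3×1.008 = 17.034 g/mol
Mass of H = 3 × 1.008 = 3.024 g/mol
% H = 3.024/17.034 × 100 = 17.75%

17.75%


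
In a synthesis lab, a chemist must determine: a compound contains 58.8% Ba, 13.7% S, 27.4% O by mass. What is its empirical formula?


Assume 100 g sample. Moles of each element:
  Ba: 58.8/137.33 = 0.428 mol
  S: 13.7/32.07 = 0.427 mol
  O: 27.4/16.0 = 1.712 mol
Divide by smallest (0.427):
  Ba: 0.428/0.427 = 1.0
  S: 0.427/0.427 = 1.0
  O: 1.712/0.427 = 4.01
Empirical formula: BaSO4

BaSO4


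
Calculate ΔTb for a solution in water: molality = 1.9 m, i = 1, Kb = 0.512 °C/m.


ΔTb = Kb × m × i
= 0.512 × 1.9 × 1
= 0.9728 °C

0.9728 °C


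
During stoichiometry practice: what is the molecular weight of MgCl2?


M(MgCl2) = 1×24.31 + 2×35.45
= 24.31 + 70.9
= 95.21 g/mol

95.21 g/mol


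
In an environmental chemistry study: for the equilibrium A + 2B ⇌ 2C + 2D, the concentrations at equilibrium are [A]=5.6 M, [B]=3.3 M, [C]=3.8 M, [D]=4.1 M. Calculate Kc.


Kc = [C]^2[D]^2/([A][B]^2)
= (3.8^2 × 4.1^2)/(5.6^1 × 3.3^2)
= 242.7364/60.984
= 3.980

3.980


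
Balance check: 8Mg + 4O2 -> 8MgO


Equation: 8Mg + 4O2 -> 8MgO
Check atoms: Mg: 8=8, O: 8=8
Balanced

Yes, balanced


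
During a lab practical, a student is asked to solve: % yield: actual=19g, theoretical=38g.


% yield = actual/theoretical × 100
= 19/38 × 100
= 50.0%

50.0%


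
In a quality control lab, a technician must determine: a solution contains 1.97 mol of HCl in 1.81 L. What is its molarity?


M = n/V = 1.97/1.81 = 1.088 mol/L

1.088 M


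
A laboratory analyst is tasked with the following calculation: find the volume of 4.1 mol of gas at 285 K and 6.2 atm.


PV = nRT  (R = 0.08206 L·atm/(mol·K))
V = nRT/P = 4.1×0.08206×285/6.2
= 15.466 L

15.466 L


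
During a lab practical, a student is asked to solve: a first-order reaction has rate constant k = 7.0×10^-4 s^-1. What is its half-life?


t½ = ln2/k = 0.693147/(7.0×10^-4 s^-1)
= 990.2 s

990.2 s


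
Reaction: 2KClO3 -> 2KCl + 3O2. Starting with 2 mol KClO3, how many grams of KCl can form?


Mole ratio KCl:KClO3 = 2:2
n(KCl) = 2 × 2/2 = 2.000 mol
mass = 2.000 × 74.55 = 149.1 g

149.1 g


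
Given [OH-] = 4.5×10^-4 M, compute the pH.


pOH = -log10([OH-]) = -log10(4.5×10^-4)
= 4 - log10(4.5) = 3.35
pH = 14 - pOH = 14 - 3.35 = 10.65

10.65


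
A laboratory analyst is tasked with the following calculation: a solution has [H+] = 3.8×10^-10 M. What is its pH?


pH = -log10([H+]) = -log10(3.8×10^-10)
= 10 - log10(3.8)
= 10 - 0.58
= 9.42

9.42


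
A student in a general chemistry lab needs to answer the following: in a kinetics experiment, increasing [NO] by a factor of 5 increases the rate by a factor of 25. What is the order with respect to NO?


rate ∝ [NO]^n
5^n = 25 → n = 2
Order in NO: 2

2


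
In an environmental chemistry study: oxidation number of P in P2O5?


2x + 5(-2) = 0, so x = +5
Oxidation number: +5

+5


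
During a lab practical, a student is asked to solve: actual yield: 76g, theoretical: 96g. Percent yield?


% yield = actual/theoretical × 100
= 76/96 × 100
= 79.17%

79.17%


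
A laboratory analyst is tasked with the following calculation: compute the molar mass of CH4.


M(CH4) = 1×12.01 + 4×1.008
= 12.01 + 4.03
= 16.04 g/mol

16.04 g/mol


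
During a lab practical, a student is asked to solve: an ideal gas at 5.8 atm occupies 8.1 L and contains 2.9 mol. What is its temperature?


PV = nRT  (R = 0.08206 L·atm/(mol·K))
T = PV/(nR) = 5.8×8.1/(2.9×0.08206)
= 46.98/0.237974
= 197.42 K

197.42 K


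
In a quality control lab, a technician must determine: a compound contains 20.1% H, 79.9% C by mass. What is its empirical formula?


Assume 100 g sample. Moles of each element:
  H: 20.1/1.008 = 19.94 mol
  C: 79.9/12.01 = 6.653 mol
Divide by smallest (6.653):
  H: 19.94/6.653 = 3.0
  C: 6.653/6.653 = 1.0
Empirical formula: CH3

CH3


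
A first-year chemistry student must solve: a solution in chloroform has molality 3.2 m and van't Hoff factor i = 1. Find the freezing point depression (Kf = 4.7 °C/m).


ΔTf = Kf × m × i
= 4.7 × 3.2 × 1
= 15.04 °C

15.04 °C


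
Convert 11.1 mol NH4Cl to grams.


M(NH4Cl) = 53.49 g/mol
mass = n × M = 11.1 × 53.49 = 593.74 g

593.74 g


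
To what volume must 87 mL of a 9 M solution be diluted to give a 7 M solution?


C1V1 = C2V2
9 × 87 = 7 × V2
V2 = 783/7 = 111.86 mL

111.86 mL


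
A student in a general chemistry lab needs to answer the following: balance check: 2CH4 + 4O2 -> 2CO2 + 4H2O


Equation: 2CH4 + 4O2 -> 2CO2 + 4H2O
Check atoms: C: 2=2, H: 8=8, O: 8=8
Balanced

Yes, balanced


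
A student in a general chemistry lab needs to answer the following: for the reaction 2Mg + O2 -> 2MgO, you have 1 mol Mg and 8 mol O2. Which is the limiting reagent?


Mole ratio available / coefficient:
  Mg: 1/2 = 0.500
  O2: 8/1 = 8.000
Smaller ratio is limiting.

Mg


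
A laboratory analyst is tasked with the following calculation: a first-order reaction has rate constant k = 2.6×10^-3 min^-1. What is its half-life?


t½ = ln2/k = 0.693147/(2.6×10^-3 min^-1)
= 266.6 min

266.6 min


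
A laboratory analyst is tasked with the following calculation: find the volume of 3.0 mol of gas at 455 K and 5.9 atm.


PV = nRT  (R = 0.08206 L·atm/(mol·K))
V = nRT/P = 3.0×0.08206×455/5.9
= 18.985 L

18.985 L


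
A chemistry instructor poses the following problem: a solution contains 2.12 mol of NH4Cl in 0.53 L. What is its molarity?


M = n/V = 2.12/0.53 = 4.000 mol/L

4.000 M


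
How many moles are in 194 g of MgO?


M(MgO) = 40.31 g/mol
n = mass/M = 194/40.31 = 4.8127 mol

4.8127 mol


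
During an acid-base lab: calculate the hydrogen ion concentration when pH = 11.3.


[H+] = 10^(-pH) = 10^(-11.3)
= 5.01×10^-12 M

5.01×10^-12 M


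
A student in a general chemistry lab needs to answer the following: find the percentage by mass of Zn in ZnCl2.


M(ZnCl2) = 1×65.38 + 2×35.45 = 136.28 g/mol
Mass of Zn = 1 × 65.38 = 65.38 g/mol
% Zn = 65.38/136.28 × 100 = 47.97%

47.97%


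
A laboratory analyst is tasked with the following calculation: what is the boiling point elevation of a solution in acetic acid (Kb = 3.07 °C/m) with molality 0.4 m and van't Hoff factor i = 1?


ΔTb = Kb × m × i
= 3.07 × 0.4 × 1
= 1.228 °C

1.228 °C


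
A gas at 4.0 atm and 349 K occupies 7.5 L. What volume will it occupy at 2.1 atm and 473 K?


P1V1/T1 = P2V2/T2
V2 = P1V1T2/(T1P2)
= 4.0×7.5×473/(349×2.1)
= 19.361 L

19.361 L


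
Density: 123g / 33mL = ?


ρ = mass/volume
= 123/33
= 3.727 g/mL

3.727 g/mL


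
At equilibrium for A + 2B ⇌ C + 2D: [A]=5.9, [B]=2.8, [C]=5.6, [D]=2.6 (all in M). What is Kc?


Kc = [C][D]^2/([A][B]^2)
= (5.6^1 × 2.6^2)/(5.9^1 × 2.8^2)
= 37.856/46.256
= 0.8184

0.8184


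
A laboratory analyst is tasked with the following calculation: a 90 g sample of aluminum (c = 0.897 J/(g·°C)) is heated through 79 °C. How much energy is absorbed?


q = mcΔT = 90 × 0.897 × 79
= 6377.67 J

6377.67 J


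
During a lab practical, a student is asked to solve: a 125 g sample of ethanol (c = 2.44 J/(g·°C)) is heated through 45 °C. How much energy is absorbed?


q = mcΔT = 125 × 2.44 × 45
= 13725.00 J

13725.00 J


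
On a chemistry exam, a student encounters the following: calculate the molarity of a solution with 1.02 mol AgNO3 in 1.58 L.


M = n/V = 1.02/1.58 = 0.646 mol/L

0.646 M


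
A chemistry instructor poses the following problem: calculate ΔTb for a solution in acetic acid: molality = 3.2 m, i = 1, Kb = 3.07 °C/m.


ΔTb = Kb × m × i
= 3.07 × 3.2 × 1
= 9.824 °C

9.824 °C


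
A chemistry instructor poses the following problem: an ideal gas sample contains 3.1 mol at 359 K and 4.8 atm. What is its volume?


PV = nRT  (R = 0.08206 L·atm/(mol·K))
V = nRT/P = 3.1×0.08206×359/4.8
= 19.026 L

19.026 L


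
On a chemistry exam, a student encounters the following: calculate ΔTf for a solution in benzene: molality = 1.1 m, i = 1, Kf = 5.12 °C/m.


ΔTf = Kf × m × i
= 5.12 × 1.1 × 1
= 5.632 °C

5.632 °C


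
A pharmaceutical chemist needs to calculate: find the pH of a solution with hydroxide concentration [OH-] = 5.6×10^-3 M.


pOH = -log10([OH-]) = -log10(5.6×10^-3)
= 3 - log10(5.6) = 2.25
pH = 14 - pOH = 14 - 2.25 = 11.75

11.75


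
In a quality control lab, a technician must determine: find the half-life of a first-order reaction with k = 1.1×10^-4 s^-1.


t½ = ln2/k = 0.693147/(1.1×10^-4 s^-1)
= 6301 s

6301 s


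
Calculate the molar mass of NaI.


M(NaI) = 1×22.99 + 1×126.9
= 22.99 + 126.9
= 149.89 g/mol

149.89 g/mol


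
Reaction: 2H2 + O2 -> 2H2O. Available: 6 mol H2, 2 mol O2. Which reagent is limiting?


Mole ratio available / coefficient:
  H2: 6/2 = 3.000
  O2: 2/1 = 2.000
Smaller ratio is limiting.

O2


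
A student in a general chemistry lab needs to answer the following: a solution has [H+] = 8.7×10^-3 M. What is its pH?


pH = -log10([H+]) = -log10(8.7×10^-3)
= 3 - log10(8.7)
= 3 - 0.94
= 2.06

2.06


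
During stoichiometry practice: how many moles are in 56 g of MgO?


M(MgO) = 40.31 g/mol
n = mass/M = 56/40.31 = 1.3892 mol

1.3892 mol


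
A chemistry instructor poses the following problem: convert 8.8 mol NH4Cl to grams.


M(NH4Cl) = 53.49 g/mol
mass = n × M = 8.8 × 53.49 = 470.71 g

470.71 g


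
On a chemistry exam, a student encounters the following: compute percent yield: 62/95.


% yield = actual/theoretical × 100
= 62/95 × 100
= 65.26%

65.26%


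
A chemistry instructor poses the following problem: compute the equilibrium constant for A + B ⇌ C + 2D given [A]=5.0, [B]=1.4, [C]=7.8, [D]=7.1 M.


Kc = [C][D]^2/([A][B])
= (7.8^1 × 7.1^2)/(5.0^1 × 1.4^1)
= 393.198/7
= 56.17

56.17


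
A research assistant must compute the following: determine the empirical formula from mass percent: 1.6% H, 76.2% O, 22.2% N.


Assume 100 g sample. Moles of each element:
  H: 1.6/1.008 = 1.587 mol
  O: 76.2/16.0 = 4.763 mol
  N: 22.2/14.01 = 1.585 mol
Divide by smallest (1.585):
  H: 1.587/1.585 = 1.0
  O: 4.763/1.585 = 3.01
  N: 1.585/1.585 = 1.0
Empirical formula: HNO3

HNO3


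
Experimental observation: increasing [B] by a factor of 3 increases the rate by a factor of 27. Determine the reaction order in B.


rate ∝ [B]^n
3^n = 27 → n = 3
Order in B: 3

3


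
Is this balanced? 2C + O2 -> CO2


Equation: 2C + O2 -> CO2
Check atoms: C: 2≠1, O: 2=2
Not balanced

No, not balanced


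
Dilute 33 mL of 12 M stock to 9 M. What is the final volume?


C1V1 = C2V2
12 × 33 = 9 × V2
V2 = 396/9 = 44.0 mL

44.0 mL


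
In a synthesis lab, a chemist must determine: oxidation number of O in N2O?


O is usually -2
Oxidation number: -2

-2


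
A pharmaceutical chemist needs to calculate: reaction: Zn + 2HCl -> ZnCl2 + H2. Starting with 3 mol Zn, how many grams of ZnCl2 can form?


Mole ratio ZnCl2:Zn = 1:1
n(ZnCl2) = 3 × 1/1 = 3.000 mol
mass = 3.000 × 136.28 = 408.84 g

408.84 g


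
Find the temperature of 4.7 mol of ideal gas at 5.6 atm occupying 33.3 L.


PV = nRT  (R = 0.08206 L·atm/(mol·K))
T = PV/(nR) = 5.6×33.3/(4.7×0.08206)
= 186.48/0.385682
= 483.51 K

483.51 K


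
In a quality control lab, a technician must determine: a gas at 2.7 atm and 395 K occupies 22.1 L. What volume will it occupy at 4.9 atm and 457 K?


P1V1/T1 = P2V2/T2
V2 = P1V1T2/(T1P2)
= 2.7×22.1×457/(395×4.9)
= 14.089 L

14.089 L


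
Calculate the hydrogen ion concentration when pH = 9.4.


[H+] = 10^(-pH) = 10^(-9.4)
= 3.98×10^-10 M

3.98×10^-10 M


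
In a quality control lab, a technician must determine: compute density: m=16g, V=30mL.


ρ = mass/volume
= 16/30
= 0.533 g/mL

0.533 g/mL


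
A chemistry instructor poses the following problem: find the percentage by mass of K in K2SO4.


M(K2SO4) = 2×39.1 + 1×32.07 + 4×16.0 = 174.27 g/mol
Mass of K = 2 × 39.1 = 78.20 g/mol
% K = 78.20/174.27 × 100 = 44.87%

44.87%


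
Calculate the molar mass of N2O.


M(N2O) = 2×14.01 + 1×16.0
= 28.02 + 16.0
= 44.02 g/mol

44.02 g/mol


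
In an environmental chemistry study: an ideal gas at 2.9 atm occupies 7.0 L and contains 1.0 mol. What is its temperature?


PV = nRT  (R = 0.08206 L·atm/(mol·K))
T = PV/(nR) = 2.9×7.0/(1.0×0.08206)
= 20.30/0.082060
= 247.38 K

247.38 K


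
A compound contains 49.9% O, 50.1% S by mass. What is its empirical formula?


Assume 100 g sample. Moles of each element:
  O: 49.9/16.0 = 3.119 mol
  S: 50.1/32.07 = 1.562 mol
Divide by smallest (1.562):
  O: 3.119/1.562 = 2.0
  S: 1.562/1.562 = 1.0
Empirical formula: SO2

SO2


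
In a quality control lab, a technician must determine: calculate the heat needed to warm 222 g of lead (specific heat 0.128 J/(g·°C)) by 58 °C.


q = mcΔT = 222 × 0.128 × 58
= 1648.13 J

1648.13 J


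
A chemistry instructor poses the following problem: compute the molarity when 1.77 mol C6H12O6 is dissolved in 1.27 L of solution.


M = n/V = 1.77/1.27 = 1.394 mol/L

1.394 M


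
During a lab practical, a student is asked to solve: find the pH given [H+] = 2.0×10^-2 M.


pH = -log10([H+]) = -log10(2.0×10^-2)
= 2 - log10(2.0)
= 2 - 0.3
= 1.7

1.7


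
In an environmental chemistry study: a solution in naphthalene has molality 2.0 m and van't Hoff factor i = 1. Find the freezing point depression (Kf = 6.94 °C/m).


ΔTf = Kf × m × i
= 6.94 × 2.0 × 1
= 13.88 °C

13.88 °C


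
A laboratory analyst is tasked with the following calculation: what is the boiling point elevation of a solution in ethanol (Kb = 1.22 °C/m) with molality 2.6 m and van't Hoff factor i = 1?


ΔTb = Kb × m × i
= 1.22 × 2.6 × 1
= 3.172 °C

3.172 °C


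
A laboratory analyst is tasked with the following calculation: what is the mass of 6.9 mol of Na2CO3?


M(Na2CO3) = 105.99 g/mol
mass = n × M = 6.9 × 105.99 = 731.33 g

731.33 g


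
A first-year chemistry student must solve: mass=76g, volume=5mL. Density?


ρ = mass/volume
= 76/5
= 15.2 g/mL

15.2 g/mL


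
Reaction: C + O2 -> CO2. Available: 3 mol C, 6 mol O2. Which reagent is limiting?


Mole ratio available / coefficient:
  C: 3/1 = 3.000
  O2: 6/1 = 6.000
Smaller ratio is limiting.

C


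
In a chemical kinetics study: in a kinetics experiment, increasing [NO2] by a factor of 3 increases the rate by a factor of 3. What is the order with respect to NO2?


rate ∝ [NO2]^n
3^n = 3 → n = 1
Order in NO2: 1

1


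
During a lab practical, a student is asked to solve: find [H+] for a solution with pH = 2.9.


[H+] = 10^(-pH) = 10^(-2.9)
= 1.26×10^-3 M

1.26×10^-3 M


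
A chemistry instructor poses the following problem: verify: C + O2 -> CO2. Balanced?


Equation: C + O2 -> CO2
Check atoms: C: 1=1, O: 2=2
Balanced

Yes, balanced


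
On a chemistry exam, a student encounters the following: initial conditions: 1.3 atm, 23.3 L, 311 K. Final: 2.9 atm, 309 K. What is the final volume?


P1V1/T1 = P2V2/T2
V2 = P1V1T2/(T1P2)
= 1.3×23.3×309/(311×2.9)
= 10.378 L

10.378 L


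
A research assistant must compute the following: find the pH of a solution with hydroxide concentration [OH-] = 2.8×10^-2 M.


pOH = -log10([OH-]) = -log10(2.8×10^-2)
= 2 - log10(2.8) = 1.55
pH = 14 - pOH = 14 - 1.55 = 12.45

12.45


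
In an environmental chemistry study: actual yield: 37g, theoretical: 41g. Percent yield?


% yield = actual/theoretical × 100
= 37/41 × 100
= 90.24%

90.24%


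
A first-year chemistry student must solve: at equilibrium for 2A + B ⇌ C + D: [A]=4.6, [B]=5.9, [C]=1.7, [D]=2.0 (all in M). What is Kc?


Kc = [C][D]/([A]^2[B])
= (1.7^1 × 2.0^1)/(4.6^2 × 5.9^1)
= 3.4/124.844
= 0.02723

0.02723


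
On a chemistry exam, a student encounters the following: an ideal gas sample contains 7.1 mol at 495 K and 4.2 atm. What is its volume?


PV = nRT  (R = 0.08206 L·atm/(mol·K))
V = nRT/P = 7.1×0.08206×495/4.2
= 68.667 L

68.667 L


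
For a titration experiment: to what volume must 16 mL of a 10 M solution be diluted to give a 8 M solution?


C1V1 = C2V2
10 × 16 = 8 × V2
V2 = 160/8 = 20.0 mL

20.0 mL


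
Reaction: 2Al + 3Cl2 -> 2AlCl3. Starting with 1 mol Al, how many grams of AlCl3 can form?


Mole ratio AlCl3:Al = 2:2
n(AlCl3) = 1 × 2/2 = 1.000 mol
mass = 1.000 × 133.33 = 133.33 g

133.33 g


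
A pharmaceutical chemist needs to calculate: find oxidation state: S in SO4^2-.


x + 4(-2) = -2, so x = +6
Oxidation number: +6

+6


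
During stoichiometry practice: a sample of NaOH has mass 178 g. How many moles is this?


M(NaOH) = 40.0 g/mol
n = mass/M = 178/40.0 = 4.45 mol

4.45 mol


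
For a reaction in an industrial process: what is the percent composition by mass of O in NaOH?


M(NaOH) = 1×22.99 + 1×16.0 + 1×1.008 = 39.998 g/mol
Mass of O = 1 × 16.0 = 16.00 g/mol
% O = 16.00/39.998 × 100 = 40.00%

40.00%


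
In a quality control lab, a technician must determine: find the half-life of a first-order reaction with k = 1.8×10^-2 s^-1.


t½ = ln2/k = 0.693147/(1.8×10^-2 s^-1)
= 38.51 s

38.51 s


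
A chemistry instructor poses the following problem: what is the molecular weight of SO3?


M(SO3) = 1×32.07 + 3×16.0
= 32.07 + 48.0
= 80.07 g/mol

80.07 g/mol


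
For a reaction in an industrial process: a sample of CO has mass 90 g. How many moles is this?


M(CO) = 28.01 g/mol
n = mass/M = 90/28.01 = 3.2131 mol

3.2131 mol


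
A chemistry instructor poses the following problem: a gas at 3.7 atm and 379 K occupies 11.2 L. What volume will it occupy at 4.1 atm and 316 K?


P1V1/T1 = P2V2/T2
V2 = P1V1T2/(T1P2)
= 3.7×11.2×316/(379×4.1)
= 8.427 L

8.427 L


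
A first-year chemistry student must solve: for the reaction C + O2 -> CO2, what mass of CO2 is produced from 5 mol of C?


Mole ratio CO2:C = 1:1
n(CO2) = 5 × 1/1 = 5.000 mol
mass = 5.000 × 44.01 = 220.05 g

220.05 g


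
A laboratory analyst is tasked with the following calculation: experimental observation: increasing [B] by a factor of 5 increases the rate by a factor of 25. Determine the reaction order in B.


rate ∝ [B]^n
5^n = 25 → n = 2
Order in B: 2

2


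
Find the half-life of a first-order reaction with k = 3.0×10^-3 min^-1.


t½ = ln2/k = 0.693147/(3.0×10^-3 min^-1)
= 231.0 min

231.0 min


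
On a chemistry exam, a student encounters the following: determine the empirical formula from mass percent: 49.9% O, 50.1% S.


Assume 100 g sample. Moles of each element:
  O: 49.9/16.0 = 3.119 mol
  S: 50.1/32.07 = 1.562 mol
Divide by smallest (1.562):
  O: 3.119/1.562 = 2.0
  S: 1.562/1.562 = 1.0
Empirical formula: SO2

SO2


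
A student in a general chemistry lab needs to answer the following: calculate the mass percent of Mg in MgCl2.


M(MgCl2) = 1×24.31 + 2×35.45 = 95.21 g/mol
Mass of Mg = 1 × 24.31 = 24.31 g/mol
% Mg = 24.31/95.21 × 100 = 25.53%

25.53%


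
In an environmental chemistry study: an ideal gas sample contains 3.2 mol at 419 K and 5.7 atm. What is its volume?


PV = nRT  (R = 0.08206 L·atm/(mol·K))
V = nRT/P = 3.2×0.08206×419/5.7
= 19.303 L

19.303 L


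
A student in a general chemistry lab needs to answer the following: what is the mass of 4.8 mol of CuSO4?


M(CuSO4) = 159.62 g/mol
mass = n × M = 4.8 × 159.62 = 766.18 g

766.18 g


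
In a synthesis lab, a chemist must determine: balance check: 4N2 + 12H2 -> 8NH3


Equation: 4N2 + 12H2 -> 8NH3
Check atoms: H: 24=24, N: 8=8
Balanced

Yes, balanced


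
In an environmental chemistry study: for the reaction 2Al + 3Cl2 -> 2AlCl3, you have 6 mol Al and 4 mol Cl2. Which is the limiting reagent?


Mole ratio available / coefficient:
  Al: 6/2 = 3.000
  Cl2: 4/3 = 1.333
Smaller ratio is limiting.

Cl2


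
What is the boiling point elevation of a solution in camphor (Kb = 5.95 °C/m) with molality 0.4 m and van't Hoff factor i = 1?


ΔTb = Kb × m × i
= 5.95 × 0.4 × 1
= 2.38 °C

2.38 °C


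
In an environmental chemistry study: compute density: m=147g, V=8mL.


ρ = mass/volume
= 147/8
= 18.375 g/mL

18.375 g/mL


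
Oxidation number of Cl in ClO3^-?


x + 3(-2) = -1, so x = +5
Oxidation number: +5

+5


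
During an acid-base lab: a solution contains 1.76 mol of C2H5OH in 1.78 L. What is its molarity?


M = n/V = 1.76/1.78 = 0.989 mol/L

0.989 M


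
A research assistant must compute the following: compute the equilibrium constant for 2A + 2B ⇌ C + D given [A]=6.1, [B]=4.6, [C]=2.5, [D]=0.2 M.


Kc = [C][D]/([A]^2[B]^2)
= (2.5^1 × 0.2^1)/(6.1^2 × 4.6^2)
= 0.5/787.3636
= 6.350×10^-4

6.350×10^-4


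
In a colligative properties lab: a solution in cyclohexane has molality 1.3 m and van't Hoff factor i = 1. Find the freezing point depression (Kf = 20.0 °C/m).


ΔTf = Kf × m × i
= 20.0 × 1.3 × 1
= 26.0 °C

26.0 °C


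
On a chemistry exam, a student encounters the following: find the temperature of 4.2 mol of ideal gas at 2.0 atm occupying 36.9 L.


PV = nRT  (R = 0.08206 L·atm/(mol·K))
T = PV/(nR) = 2.0×36.9/(4.2×0.08206)
= 73.80/0.344652
= 214.13 K

214.13 K


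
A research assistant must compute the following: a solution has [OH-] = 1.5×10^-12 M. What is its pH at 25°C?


pOH = -log10([OH-]) = -log10(1.5×10^-12)
= 12 - log10(1.5) = 11.82
pH = 14 - pOH = 14 - 11.82 = 2.18

2.18


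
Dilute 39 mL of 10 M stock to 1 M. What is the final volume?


C1V1 = C2V2
10 × 39 = 1 × V2
V2 = 390/1 = 390.0 mL

390.0 mL


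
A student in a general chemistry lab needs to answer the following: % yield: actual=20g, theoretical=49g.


% yield = actual/theoretical × 100
= 20/49 × 100
= 40.82%

40.82%


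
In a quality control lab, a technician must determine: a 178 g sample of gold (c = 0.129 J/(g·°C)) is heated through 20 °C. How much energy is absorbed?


q = mcΔT = 178 × 0.129 × 20
= 459.24 J

459.24 J


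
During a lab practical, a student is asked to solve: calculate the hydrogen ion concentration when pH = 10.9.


[H+] = 10^(-pH) = 10^(-10.9)
= 1.26×10^-11 M

1.26×10^-11 M


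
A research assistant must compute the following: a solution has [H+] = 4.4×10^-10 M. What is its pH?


pH = -log10([H+]) = -log10(4.4×10^-10)
= 10 - log10(4.4)
= 10 - 0.64
= 9.36

9.36


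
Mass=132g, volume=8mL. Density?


ρ = mass/volume
= 132/8
= 16.5 g/mL

16.5 g/mL


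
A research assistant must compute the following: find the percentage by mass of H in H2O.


M(H2O) = 2×1.008 + 1×16.0 = 18.016 g/mol
Mass of H = 2 × 1.008 = 2.016 g/mol
% H = 2.016/18.016 × 100 = 11.19%

11.19%


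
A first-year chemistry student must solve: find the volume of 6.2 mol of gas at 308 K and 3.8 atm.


PV = nRT  (R = 0.08206 L·atm/(mol·K))
V = nRT/P = 6.2×0.08206×308/3.8
= 41.237 L

41.237 L


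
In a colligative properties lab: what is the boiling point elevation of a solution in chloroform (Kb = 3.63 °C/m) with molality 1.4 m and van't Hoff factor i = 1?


ΔTb = Kb × m × i
= 3.63 × 1.4 × 1
= 5.082 °C

5.082 °C


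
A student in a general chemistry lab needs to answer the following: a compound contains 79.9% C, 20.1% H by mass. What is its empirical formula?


Assume 100 g sample. Moles of each element:
  C: 79.9/12.01 = 6.653 mol
  H: 20.1/1.008 = 19.94 mol
Divide by smallest (6.653):
  C: 6.653/6.653 = 1.0
  H: 19.94/6.653 = 3.0
Empirical formula: CH3

CH3


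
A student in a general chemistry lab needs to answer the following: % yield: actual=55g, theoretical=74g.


% yield = actual/theoretical × 100
= 55/74 × 100
= 74.32%

74.32%


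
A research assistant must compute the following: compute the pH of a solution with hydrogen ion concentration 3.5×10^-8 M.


pH = -log10([H+]) = -log10(3.5×10^-8)
= 8 - log10(3.5)
= 8 - 0.54
= 7.46

7.46


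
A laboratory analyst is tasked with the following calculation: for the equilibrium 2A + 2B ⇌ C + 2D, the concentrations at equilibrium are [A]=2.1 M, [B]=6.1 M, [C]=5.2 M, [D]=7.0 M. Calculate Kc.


Kc = [C][D]^2/([A]^2[B]^2)
= (5.2^1 × 7.0^2)/(2.1^2 × 6.1^2)
= 254.8/164.0961
= 1.553

1.553


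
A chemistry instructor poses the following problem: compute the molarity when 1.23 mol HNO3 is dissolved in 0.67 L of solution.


M = n/V = 1.23/0.67 = 1.836 mol/L

1.836 M


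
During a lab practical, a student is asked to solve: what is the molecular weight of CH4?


M(CH4) = 1×12.01 + 4×1.008
= 12.01 + 4.03
= 16.04 g/mol

16.04 g/mol


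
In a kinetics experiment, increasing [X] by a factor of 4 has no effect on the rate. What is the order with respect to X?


rate ∝ [X]^n
rate ∝ [X]^0
Order in X: 0

0


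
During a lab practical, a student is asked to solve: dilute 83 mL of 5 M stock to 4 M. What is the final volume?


C1V1 = C2V2
5 × 83 = 4 × V2
V2 = 415/4 = 103.75 mL

103.75 mL


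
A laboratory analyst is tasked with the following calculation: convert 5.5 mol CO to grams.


M(CO) = 28.01 g/mol
mass = n × M = 5.5 × 28.01 = 154.06 g

154.06 g


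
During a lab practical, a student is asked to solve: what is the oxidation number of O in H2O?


O is usually -2
Oxidation number: -2

-2


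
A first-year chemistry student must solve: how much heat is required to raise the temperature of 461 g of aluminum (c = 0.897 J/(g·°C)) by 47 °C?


q = mcΔT = 461 × 0.897 × 47
= 19435.30 J

19435.30 J


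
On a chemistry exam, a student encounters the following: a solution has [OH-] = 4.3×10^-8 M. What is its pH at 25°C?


pOH = -log10([OH-]) = -log10(4.3×10^-8)
= 8 - log10(4.3) = 7.37
pH = 14 - pOH = 14 - 7.37 = 6.63

6.63


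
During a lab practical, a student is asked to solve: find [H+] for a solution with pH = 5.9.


[H+] = 10^(-pH) = 10^(-5.9)
= 1.26×10^-6 M

1.26×10^-6 M


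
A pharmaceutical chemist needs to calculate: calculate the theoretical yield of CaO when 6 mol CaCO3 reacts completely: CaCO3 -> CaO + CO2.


Mole ratio CaO:CaCO3 = 1:1
n(CaO) = 6 × 1/1 = 6.000 mol
mass = 6.000 × 56.08 = 336.48 g

336.48 g


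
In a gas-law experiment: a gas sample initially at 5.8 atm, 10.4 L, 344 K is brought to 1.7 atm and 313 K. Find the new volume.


P1V1/T1 = P2V2/T2
V2 = P1V1T2/(T1P2)
= 5.8×10.4×313/(344×1.7)
= 32.285 L

32.285 L


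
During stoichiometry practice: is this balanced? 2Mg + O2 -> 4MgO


Equation: 2Mg + O2 -> 4MgO
Check atoms: Mg: 2≠4, O: 2≠4
Not balanced

No, not balanced


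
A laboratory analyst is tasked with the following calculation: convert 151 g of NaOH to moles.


M(NaOH) = 40.0 g/mol
n = mass/M = 151/40.0 = 3.775 mol

3.775 mol


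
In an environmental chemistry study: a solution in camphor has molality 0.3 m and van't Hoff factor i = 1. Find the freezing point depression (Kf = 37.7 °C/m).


ΔTf = Kf × m × i
= 37.7 × 0.3 × 1
= 11.31 °C

11.31 °C


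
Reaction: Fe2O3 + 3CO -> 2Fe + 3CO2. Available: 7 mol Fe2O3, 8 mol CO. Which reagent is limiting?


Mole ratio available / coefficient:
  Fe2O3: 7/1 = 7.000
  CO: 8/3 = 2.667
Smaller ratio is limiting.

CO


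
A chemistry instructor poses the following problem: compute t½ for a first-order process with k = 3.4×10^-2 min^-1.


t½ = ln2/k = 0.693147/(3.4×10^-2 min^-1)
= 20.39 min

20.39 min


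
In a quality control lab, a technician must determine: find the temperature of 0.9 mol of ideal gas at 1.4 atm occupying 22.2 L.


PV = nRT  (R = 0.08206 L·atm/(mol·K))
T = PV/(nR) = 1.4×22.2/(0.9×0.08206)
= 31.08/0.073854
= 420.83 K

420.83 K


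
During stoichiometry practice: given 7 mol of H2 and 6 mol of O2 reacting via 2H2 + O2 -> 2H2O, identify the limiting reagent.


Mole ratio available / coefficient:
  H2: 7/2 = 3.500
  O2: 6/1 = 6.000
Smaller ratio is limiting.

H2


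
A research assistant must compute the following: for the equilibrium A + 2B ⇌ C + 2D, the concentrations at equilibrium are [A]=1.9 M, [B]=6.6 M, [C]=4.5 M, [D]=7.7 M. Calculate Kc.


Kc = [C][D]^2/([A][B]^2)
= (4.5^1 × 7.7^2)/(1.9^1 × 6.6^2)
= 266.805/82.764
= 3.224

3.224


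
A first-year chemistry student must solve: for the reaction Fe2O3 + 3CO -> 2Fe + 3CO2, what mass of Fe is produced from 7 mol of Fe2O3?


Mole ratio Fe:Fe2O3 = 2:1
n(Fe) = 7 × 2/1 = 14.000 mol
mass = 14.000 × 55.85 = 781.9 g

781.9 g


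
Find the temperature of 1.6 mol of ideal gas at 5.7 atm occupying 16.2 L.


PV = nRT  (R = 0.08206 L·atm/(mol·K))
T = PV/(nR) = 5.7×16.2/(1.6×0.08206)
= 92.34/0.131296
= 703.30 K

703.30 K


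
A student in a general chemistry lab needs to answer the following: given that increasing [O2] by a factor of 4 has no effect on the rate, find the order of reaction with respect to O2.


rate ∝ [O2]^n
rate ∝ [O2]^0
Order in O2: 0

0


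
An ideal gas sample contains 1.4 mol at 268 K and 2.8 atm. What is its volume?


PV = nRT  (R = 0.08206 L·atm/(mol·K))
V = nRT/P = 1.4×0.08206×268/2.8
= 10.996 L

10.996 L


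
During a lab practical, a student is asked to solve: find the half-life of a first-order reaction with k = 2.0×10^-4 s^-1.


t½ = ln2/k = 0.693147/(2.0×10^-4 s^-1)
= 3466 s

3466 s


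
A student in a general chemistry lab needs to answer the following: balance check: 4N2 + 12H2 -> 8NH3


Equation: 4N2 + 12H2 -> 8NH3
Check atoms: H: 24=24, N: 8=8
Balanced

Yes, balanced
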